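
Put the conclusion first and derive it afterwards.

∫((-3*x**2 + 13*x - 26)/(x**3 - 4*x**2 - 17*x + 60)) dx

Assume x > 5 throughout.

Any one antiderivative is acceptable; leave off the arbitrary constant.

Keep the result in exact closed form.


The answer is -2*log(x - 5) + log(x - 3) - 2*log(x + 4).
Step 1. Decompose ∫((-3*x**2 + 13*x - 26)/(x**3 - 4*x**2 - 17*x + 60)) dx by partial fractions, (-3*x**2 + 13*x - 26)/(x**3 - 4*x**2 - 17*x + 60) = -2/(x + 4) + 1/(x - 3) - 2/(x - 5): now ∫(-2/(x - 5)) dx + ∫(1/(x - 3)) dx + ∫(-2/(x + 4)) dx.
Step 2. Evaluate the standard form [assuming x > 5]: now -2*log(x - 5) + ∫(1/(x - 3)) dx + ∫(-2/(x + 4)) dx.
Step 3. Evaluate the standard form [assuming x > 3]: now -2*log(x - 5) + log(x - 3) + ∫(-2/(x + 4)) dx.
Step 4. Evaluate the standard form [assuming x > -4]: now -2*log(x - 5) + log(x - 3) - 2*log(x + 4).
Answer: -2*log(x - 5) + log(x - 3) - 2*log(x + 4).


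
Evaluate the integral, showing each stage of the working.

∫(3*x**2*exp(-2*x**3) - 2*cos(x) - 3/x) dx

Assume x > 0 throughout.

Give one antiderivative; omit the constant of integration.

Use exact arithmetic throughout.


Step 1. Rewrite: now ∫(-3/x) dx + ∫(3*x**2*exp(-2*x**3)) dx + ∫(-2*cos(x)) dx.
Step 2. Evaluate the standard form: now -2*sin(x) + ∫(-3/x) dx + ∫(3*x**2*exp(-2*x**3)) dx.
Step 3. Evaluate the standard form [assuming x > 0]: now -3*log(x) - 2*sin(x) + ∫(3*x**2*exp(-2*x**3)) dx.
Step 4. Substitute u = x**3, turning ∫(3*x**2*exp(-2*x**3)) dx into ∫(exp(-2*u)) du: now -3*log(x) - 2*sin(x) + ∫(exp(-2*u)) du.
Step 5. Evaluate the standard form: now -3*log(x) - 2*sin(x) - exp(-2*u)/2.
Step 6. Substitute back u = x**3: now -3*log(x) - 2*sin(x) - exp(-2*x**3)/2.
Answer: -3*log(x) - 2*sin(x) - exp(-2*x**3)/2.


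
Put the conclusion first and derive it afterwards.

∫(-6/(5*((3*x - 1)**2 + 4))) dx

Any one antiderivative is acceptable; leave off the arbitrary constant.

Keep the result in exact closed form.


The answer is -atan(3*x/2 - 1/2)/5.
Step 1. Substitute u = 3*x - 1, turning ∫(-6/(5*((3*x - 1)**2 + 4))) dx into ∫(-2/(5*(u**2 + 4))) du: now ∫(-2/(5*(u**2 + 4))) du.
Step 2. Evaluate the standard form: now -atan(u/2)/5.
Step 3. Substitute back u = 3*x - 1: now -atan(3*x/2 - 1/2)/5.
Answer: -atan(3*x/2 - 1/2)/5.


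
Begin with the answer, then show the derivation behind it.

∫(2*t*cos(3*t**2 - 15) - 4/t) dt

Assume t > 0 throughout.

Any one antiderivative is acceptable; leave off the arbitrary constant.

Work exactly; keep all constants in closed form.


The answer is -4*log(t) + sin(3*t**2 - 15)/3.
Step 1. Rewrite: now ∫(-4/t) dt + ∫(2*t*cos(3*t**2 - 15)) dt.
Step 2. Substitute u = t**2 - 5, turning ∫(2*t*cos(3*t**2 - 15)) dt into ∫(cos(3*u)) du: now ∫(-4/t) dt + ∫(cos(3*u)) du.
Step 3. Evaluate the standard form: now sin(3*u)/3 + ∫(-4/t) dt.
Step 4. Substitute back u = t**2 - 5: now sin(3*t**2 - 15)/3 + ∫(-4/t) dt.
Step 5. Evaluate the standard form [assuming t > 0]: now -4*log(t) + sin(3*t**2 - 15)/3.
Answer: -4*log(t) + sin(3*t**2 - 15)/3.


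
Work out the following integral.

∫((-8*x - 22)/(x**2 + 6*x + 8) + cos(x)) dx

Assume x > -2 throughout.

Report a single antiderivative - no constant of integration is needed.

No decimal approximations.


Answer: -3*log(x + 2) - 5*log(x + 4) + sin(x).


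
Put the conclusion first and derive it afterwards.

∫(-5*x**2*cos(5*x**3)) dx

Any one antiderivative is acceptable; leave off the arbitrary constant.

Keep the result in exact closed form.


The answer is -sin(5*x**3)/3.
Step 1. Substitute u = x**3, turning ∫(-5*x**2*cos(5*x**3)) dx into ∫(-5*cos(5*u)/3) du: now ∫(-5*cos(5*u)/3) du.
Step 2. Evaluate the standard form: now -sin(5*u)/3.
Step 3. Substitute back u = x**3: now -sin(5*x**3)/3.
Answer: -sin(5*x**3)/3.


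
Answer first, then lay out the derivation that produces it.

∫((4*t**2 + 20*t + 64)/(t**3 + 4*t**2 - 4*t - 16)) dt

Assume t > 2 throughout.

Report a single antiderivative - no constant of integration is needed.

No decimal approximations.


The answer is 5*log(t - 2) - 5*log(t + 2) + 4*log(t + 4).
Step 1. Decompose ∫((4*t**2 + 20*t + 64)/(t**3 + 4*t**2 - 4*t - 16)) dt by partial fractions, (4*t**2 + 20*t + 64)/(t**3 + 4*t**2 - 4*t - 16) = 4/(t + 4) - 5/(t + 2) + 5/(t - 2): now ∫(5/(t - 2)) dt + ∫(-5/(t + 2)) dt + ∫(4/(t + 4)) dt.
Step 2. Evaluate the standard form [assuming t > -2]: now -5*log(t + 2) + ∫(5/(t - 2)) dt + ∫(4/(t + 4)) dt.
Step 3. Evaluate the standard form [assuming t > -4]: now -5*log(t + 2) + 4*log(t + 4) + ∫(5/(t - 2)) dt.
Step 4. Evaluate the standard form [assuming t > 2]: now 5*log(t - 2) - 5*log(t + 2) + 4*log(t + 4).
Answer: 5*log(t - 2) - 5*log(t + 2) + 4*log(t + 4).


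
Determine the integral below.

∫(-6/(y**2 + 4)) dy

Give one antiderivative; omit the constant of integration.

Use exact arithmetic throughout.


Answer: -3*atan(y/2).


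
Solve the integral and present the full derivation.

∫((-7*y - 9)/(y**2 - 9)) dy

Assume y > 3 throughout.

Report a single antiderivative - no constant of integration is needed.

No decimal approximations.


Step 1. Decompose ∫((-7*y - 9)/(y**2 - 9)) dy by partial fractions, (-7*y - 9)/(y**2 - 9) = -2/(y + 3) - 5/(y - 3): now ∫(-5/(y - 3)) dy + ∫(-2/(y + 3)) dy.
Step 2. Evaluate the standard form [assuming y > -3]: now -2*log(y + 3) + ∫(-5/(y - 3)) dy.
Step 3. Evaluate the standard form [assuming y > 3]: now -5*log(y - 3) - 2*log(y + 3).
Answer: -5*log(y - 3) - 2*log(y + 3).


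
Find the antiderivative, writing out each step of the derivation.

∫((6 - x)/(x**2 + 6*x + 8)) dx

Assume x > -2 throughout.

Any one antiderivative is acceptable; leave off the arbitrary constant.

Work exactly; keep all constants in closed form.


Step 1. Decompose ∫((6 - x)/(x**2 + 6*x + 8)) dx by partial fractions, (6 - x)/(x**2 + 6*x + 8) = -5/(x + 4) + 4/(x + 2): now ∫(4/(x + 2)) dx + ∫(-5/(x + 4)) dx.
Step 2. Evaluate the standard form [assuming x > -4]: now -5*log(x + 4) + ∫(4/(x + 2)) dx.
Step 3. Evaluate the standard form [assuming x > -2]: now 4*log(x + 2) - 5*log(x + 4).
Answer: 4*log(x + 2) - 5*log(x + 4).


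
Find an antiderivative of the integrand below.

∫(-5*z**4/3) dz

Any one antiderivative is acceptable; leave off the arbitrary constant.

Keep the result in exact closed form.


Answer: -z**5/3.


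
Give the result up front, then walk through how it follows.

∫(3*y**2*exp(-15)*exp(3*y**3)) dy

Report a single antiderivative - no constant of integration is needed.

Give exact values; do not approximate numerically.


The answer is exp(3*y**3 - 15)/3.
Step 1. Substitute u = y**3 - 5, turning ∫(3*y**2*exp(-15)*exp(3*y**3)) dy into ∫(exp(3*u)) du: now ∫(exp(3*u)) du.
Step 2. Evaluate the standard form: now exp(3*u)/3.
Step 3. Substitute back u = y**3 - 5: now exp(3*y**3 - 15)/3.
Answer: exp(3*y**3 - 15)/3.


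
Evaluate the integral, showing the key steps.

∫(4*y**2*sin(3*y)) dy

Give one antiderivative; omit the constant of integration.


Step 1. Integrate ∫(4*y**2*sin(3*y)) dy by parts with u = y**2, dv = (4*sin(3*y)) dy, so v = -4*cos(3*y)/3: now -4*y**2*cos(3*y)/3 + ∫(8*y*cos(3*y)/3) dy.
Step 2. Integrate ∫(8*y*cos(3*y)/3) dy by parts with u = y, dv = (8*cos(3*y)/3) dy, so v = 8*sin(3*y)/9: now -4*y**2*cos(3*y)/3 + 8*y*sin(3*y)/9 + ∫(-8*sin(3*y)/9) dy.
Step 3. Evaluate the standard form: now -4*y**2*cos(3*y)/3 + 8*y*sin(3*y)/9 + 8*cos(3*y)/27.
Answer: -4*y**2*cos(3*y)/3 + 8*y*sin(3*y)/9 + 8*cos(3*y)/27.


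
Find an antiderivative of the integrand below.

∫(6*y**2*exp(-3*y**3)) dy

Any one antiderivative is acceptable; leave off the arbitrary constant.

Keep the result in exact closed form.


Answer: -2*exp(-3*y**3)/3.


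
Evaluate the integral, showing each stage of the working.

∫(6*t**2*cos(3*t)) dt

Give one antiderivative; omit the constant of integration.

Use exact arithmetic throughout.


Step 1. Integrate ∫(6*t**2*cos(3*t)) dt by parts with u = t**2, dv = (6*cos(3*t)) dt, so v = 2*sin(3*t): now 2*t**2*sin(3*t) + ∫(-4*t*sin(3*t)) dt.
Step 2. Integrate ∫(-4*t*sin(3*t)) dt by parts with u = t, dv = (-4*sin(3*t)) dt, so v = 4*cos(3*t)/3: now 2*t**2*sin(3*t) + 4*t*cos(3*t)/3 + ∫(-4*cos(3*t)/3) dt.
Step 3. Evaluate the standard form: now 2*t**2*sin(3*t) + 4*t*cos(3*t)/3 - 4*sin(3*t)/9.
Answer: 2*t**2*sin(3*t) + 4*t*cos(3*t)/3 - 4*sin(3*t)/9.


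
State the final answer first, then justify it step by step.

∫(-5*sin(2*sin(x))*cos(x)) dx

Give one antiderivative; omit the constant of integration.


The answer is 5*cos(2*sin(x))/2.
Step 1. Substitute u = sin(x), turning ∫(-5*sin(2*sin(x))*cos(x)) dx into ∫(-5*sin(2*u)) du: now ∫(-5*sin(2*u)) du.
Step 2. Evaluate the standard form: now 5*cos(2*u)/2.
Step 3. Substitute back u = sin(x): now 5*cos(2*sin(x))/2.
Answer: 5*cos(2*sin(x))/2.


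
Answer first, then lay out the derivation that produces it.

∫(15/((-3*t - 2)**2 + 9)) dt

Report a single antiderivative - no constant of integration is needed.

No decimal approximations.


The answer is 5*atan(t + 2/3)/3.
Step 1. Substitute u = -3*t - 2, turning ∫(15/((-3*t - 2)**2 + 9)) dt into ∫(-5/(u**2 + 9)) du: now ∫(-5/(u**2 + 9)) du.
Step 2. Evaluate the standard form: now -5*atan(u/3)/3.
Step 3. Substitute back u = -3*t - 2: now 5*atan(t + 2/3)/3.
Answer: 5*atan(t + 2/3)/3.


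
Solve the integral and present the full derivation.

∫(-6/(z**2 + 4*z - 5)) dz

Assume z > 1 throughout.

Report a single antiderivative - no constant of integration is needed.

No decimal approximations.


Step 1. Decompose ∫(-6/(z**2 + 4*z - 5)) dz by partial fractions, -6/(z**2 + 4*z - 5) = 1/(z + 5) - 1/(z - 1): now ∫(-1/(z - 1)) dz + ∫(1/(z + 5)) dz.
Step 2. Evaluate the standard form [assuming z > 1]: now -log(z - 1) + ∫(1/(z + 5)) dz.
Step 3. Evaluate the standard form [assuming z > -5]: now -log(z - 1) + log(z + 5).
Answer: -log(z - 1) + log(z + 5).


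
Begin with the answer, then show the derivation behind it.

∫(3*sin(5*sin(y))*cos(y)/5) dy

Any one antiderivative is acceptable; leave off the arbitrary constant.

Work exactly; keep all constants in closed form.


The answer is -3*cos(5*sin(y))/25.
Step 1. Substitute u = sin(y), turning ∫(3*sin(5*sin(y))*cos(y)/5) dy into ∫(3*sin(5*u)/5) du: now ∫(3*sin(5*u)/5) du.
Step 2. Evaluate the standard form: now -3*cos(5*u)/25.
Step 3. Substitute back u = sin(y): now -3*cos(5*sin(y))/25.
Answer: -3*cos(5*sin(y))/25.


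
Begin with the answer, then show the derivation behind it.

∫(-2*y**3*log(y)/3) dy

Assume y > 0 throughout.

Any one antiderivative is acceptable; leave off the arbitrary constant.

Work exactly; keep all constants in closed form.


The answer is -y**4*log(y)/6 + y**4/24.
Step 1. Integrate ∫(-2*y**3*log(y)/3) dy by parts with u = log(y), dv = (-2*y**3/3) dy, so v = -y**4/6 [assuming y > 0]: now -y**4*log(y)/6 + ∫(y**3/6) dy.
Step 2. Evaluate the standard form: now -y**4*log(y)/6 + y**4/24.
Answer: -y**4*log(y)/6 + y**4/24.


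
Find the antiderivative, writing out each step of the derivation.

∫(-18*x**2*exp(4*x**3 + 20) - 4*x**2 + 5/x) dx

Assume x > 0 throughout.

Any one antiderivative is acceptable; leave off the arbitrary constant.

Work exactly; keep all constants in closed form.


Step 1. Rewrite: now ∫(5/x) dx + ∫(-4*x**2) dx + ∫(-18*x**2*exp(4*x**3 + 20)) dx.
Step 2. Evaluate the standard form: now -4*x**3/3 + ∫(5/x) dx + ∫(-18*x**2*exp(4*x**3 + 20)) dx.
Step 3. Substitute u = x**3 + 5, turning ∫(-18*x**2*exp(4*x**3 + 20)) dx into ∫(-6*exp(4*u)) du: now -4*x**3/3 + ∫(5/x) dx + ∫(-6*exp(4*u)) du.
Step 4. Evaluate the standard form: now -4*x**3/3 - 3*exp(4*u)/2 + ∫(5/x) dx.
Step 5. Substitute back u = x**3 + 5: now -4*x**3/3 - 3*exp(4*x**3 + 20)/2 + ∫(5/x) dx.
Step 6. Evaluate the standard form [assuming x > 0]: now -4*x**3/3 - 3*exp(4*x**3 + 20)/2 + 5*log(x).
Answer: -4*x**3/3 - 3*exp(4*x**3 + 20)/2 + 5*log(x).


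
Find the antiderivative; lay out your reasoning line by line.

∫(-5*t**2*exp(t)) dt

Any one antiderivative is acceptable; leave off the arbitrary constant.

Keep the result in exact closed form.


Step 1. Integrate ∫(-5*t**2*exp(t)) dt by parts with u = t**2, dv = (-5*exp(t)) dt, so v = -5*exp(t): now -5*t**2*exp(t) + ∫(10*t*exp(t)) dt.
Step 2. Integrate ∫(10*t*exp(t)) dt by parts with u = t, dv = (10*exp(t)) dt, so v = 10*exp(t): now -5*t**2*exp(t) + 10*t*exp(t) + ∫(-10*exp(t)) dt.
Step 3. Evaluate the standard form: now -5*t**2*exp(t) + 10*t*exp(t) - 10*exp(t).
Answer: -5*t**2*exp(t) + 10*t*exp(t) - 10*exp(t).


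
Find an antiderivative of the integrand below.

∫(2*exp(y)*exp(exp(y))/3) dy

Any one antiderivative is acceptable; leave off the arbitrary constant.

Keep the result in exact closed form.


Answer: 2*exp(exp(y))/3.


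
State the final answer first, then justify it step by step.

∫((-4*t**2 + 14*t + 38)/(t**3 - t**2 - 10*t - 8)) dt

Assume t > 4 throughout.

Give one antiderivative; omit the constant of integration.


The answer is log(t - 4) - 4*log(t + 1) - log(t + 2).
Step 1. Decompose ∫((-4*t**2 + 14*t + 38)/(t**3 - t**2 - 10*t - 8)) dt by partial fractions, (-4*t**2 + 14*t + 38)/(t**3 - t**2 - 10*t - 8) = -1/(t + 2) - 4/(t + 1) + 1/(t - 4): now ∫(1/(t - 4)) dt + ∫(-4/(t + 1)) dt + ∫(-1/(t + 2)) dt.
Step 2. Evaluate the standard form [assuming t > -2]: now -log(t + 2) + ∫(1/(t - 4)) dt + ∫(-4/(t + 1)) dt.
Step 3. Evaluate the standard form [assuming t > -1]: now -4*log(t + 1) - log(t + 2) + ∫(1/(t - 4)) dt.
Step 4. Evaluate the standard form [assuming t > 4]: now log(t - 4) - 4*log(t + 1) - log(t + 2).
Answer: log(t - 4) - 4*log(t + 1) - log(t + 2).


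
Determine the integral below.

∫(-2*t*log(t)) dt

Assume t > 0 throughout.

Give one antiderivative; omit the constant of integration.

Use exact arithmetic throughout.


Answer: -t**2*log(t) + t**2/2.


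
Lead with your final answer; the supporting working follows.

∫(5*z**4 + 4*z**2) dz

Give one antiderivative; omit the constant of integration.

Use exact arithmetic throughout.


The answer is z**5 + 4*z**3/3.
Step 1. Rewrite: now ∫(4*z**2) dz + ∫(5*z**4) dz.
Step 2. Evaluate the standard form: now 4*z**3/3 + ∫(5*z**4) dz.
Step 3. Evaluate the standard form: now z**5 + 4*z**3/3.
Answer: z**5 + 4*z**3/3.


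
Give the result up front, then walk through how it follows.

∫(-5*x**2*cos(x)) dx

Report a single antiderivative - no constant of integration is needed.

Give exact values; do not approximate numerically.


The answer is -5*x**2*sin(x) - 10*x*cos(x) + 10*sin(x).
Step 1. Integrate ∫(-5*x**2*cos(x)) dx by parts with u = x**2, dv = (-5*cos(x)) dx, so v = -5*sin(x): now -5*x**2*sin(x) + ∫(10*x*sin(x)) dx.
Step 2. Integrate ∫(10*x*sin(x)) dx by parts with u = x, dv = (10*sin(x)) dx, so v = -10*cos(x): now -5*x**2*sin(x) - 10*x*cos(x) + ∫(10*cos(x)) dx.
Step 3. Evaluate the standard form: now -5*x**2*sin(x) - 10*x*cos(x) + 10*sin(x).
Answer: -5*x**2*sin(x) - 10*x*cos(x) + 10*sin(x).


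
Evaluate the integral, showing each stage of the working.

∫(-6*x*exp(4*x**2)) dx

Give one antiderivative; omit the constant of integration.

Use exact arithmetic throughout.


Step 1. Substitute u = x**2, turning ∫(-6*x*exp(4*x**2)) dx into ∫(-3*exp(4*u)) du: now ∫(-3*exp(4*u)) du.
Step 2. Evaluate the standard form: now -3*exp(4*u)/4.
Step 3. Substitute back u = x**2: now -3*exp(4*x**2)/4.
Answer: -3*exp(4*x**2)/4.


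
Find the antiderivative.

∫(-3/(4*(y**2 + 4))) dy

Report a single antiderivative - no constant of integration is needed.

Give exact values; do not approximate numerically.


Answer: -3*atan(y/2)/8.


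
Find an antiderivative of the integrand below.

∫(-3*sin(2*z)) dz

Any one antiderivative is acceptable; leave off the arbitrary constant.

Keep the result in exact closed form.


Answer: 3*cos(2*z)/2.


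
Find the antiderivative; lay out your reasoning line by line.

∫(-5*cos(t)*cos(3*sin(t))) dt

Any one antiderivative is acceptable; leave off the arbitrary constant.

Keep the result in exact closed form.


Step 1. Substitute u = sin(t), turning ∫(-5*cos(t)*cos(3*sin(t))) dt into ∫(-5*cos(3*u)) du: now ∫(-5*cos(3*u)) du.
Step 2. Evaluate the standard form: now -5*sin(3*u)/3.
Step 3. Substitute back u = sin(t): now -5*sin(3*sin(t))/3.
Answer: -5*sin(3*sin(t))/3.


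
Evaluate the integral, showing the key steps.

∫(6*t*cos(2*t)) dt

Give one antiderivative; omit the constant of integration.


Step 1. Integrate ∫(6*t*cos(2*t)) dt by parts with u = t, dv = (6*cos(2*t)) dt, so v = 3*sin(2*t): now 3*t*sin(2*t) + ∫(-3*sin(2*t)) dt.
Step 2. Evaluate the standard form: now 3*t*sin(2*t) + 3*cos(2*t)/2.
Answer: 3*t*sin(2*t) + 3*cos(2*t)/2.


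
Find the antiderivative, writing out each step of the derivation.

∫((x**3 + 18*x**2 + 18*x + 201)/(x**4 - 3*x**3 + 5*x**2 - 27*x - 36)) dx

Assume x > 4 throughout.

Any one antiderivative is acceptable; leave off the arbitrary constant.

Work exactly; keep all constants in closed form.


Step 1. Decompose ∫((x**3 + 18*x**2 + 18*x + 201)/(x**4 - 3*x**3 + 5*x**2 - 27*x - 36)) dx by partial fractions, (x**3 + 18*x**2 + 18*x + 201)/(x**4 - 3*x**3 + 5*x**2 - 27*x - 36) = -3/(x**2 + 9) - 4/(x + 1) + 5/(x - 4): now ∫(5/(x - 4)) dx + ∫(-4/(x + 1)) dx + ∫(-3/(x**2 + 9)) dx.
Step 2. Evaluate the standard form [assuming x > 4]: now 5*log(x - 4) + ∫(-4/(x + 1)) dx + ∫(-3/(x**2 + 9)) dx.
Step 3. Evaluate the standard form [assuming x > -1]: now 5*log(x - 4) - 4*log(x + 1) + ∫(-3/(x**2 + 9)) dx.
Step 4. Evaluate the standard form: now 5*log(x - 4) - 4*log(x + 1) - atan(x/3).
Answer: 5*log(x - 4) - 4*log(x + 1) - atan(x/3).


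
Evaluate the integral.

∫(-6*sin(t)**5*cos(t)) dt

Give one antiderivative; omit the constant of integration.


Answer: -sin(t)**6.


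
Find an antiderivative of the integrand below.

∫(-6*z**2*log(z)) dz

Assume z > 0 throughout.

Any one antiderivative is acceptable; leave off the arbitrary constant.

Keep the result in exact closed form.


Answer: -2*z**3*log(z) + 2*z**3/3.


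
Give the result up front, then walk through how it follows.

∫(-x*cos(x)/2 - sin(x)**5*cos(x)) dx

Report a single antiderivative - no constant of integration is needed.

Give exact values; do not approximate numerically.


The answer is -x*sin(x)/2 - sin(x)**6/6 - cos(x)/2.
Step 1. Rewrite: now ∫(-x*cos(x)/2) dx + ∫(-sin(x)**5*cos(x)) dx.
Step 2. Integrate ∫(-x*cos(x)/2) dx by parts with u = x, dv = (-cos(x)/2) dx, so v = -sin(x)/2: now -x*sin(x)/2 + ∫(-sin(x)**5*cos(x)) dx + ∫(sin(x)/2) dx.
Step 3. Evaluate the standard form: now -x*sin(x)/2 - cos(x)/2 + ∫(-sin(x)**5*cos(x)) dx.
Step 4. Substitute u = sin(x), turning ∫(-sin(x)**5*cos(x)) dx into ∫(-u**5) du: now -x*sin(x)/2 - cos(x)/2 + ∫(-u**5) du.
Step 5. Evaluate the standard form: now -u**6/6 - x*sin(x)/2 - cos(x)/2.
Step 6. Substitute back u = sin(x): now -x*sin(x)/2 - sin(x)**6/6 - cos(x)/2.
Answer: -x*sin(x)/2 - sin(x)**6/6 - cos(x)/2.


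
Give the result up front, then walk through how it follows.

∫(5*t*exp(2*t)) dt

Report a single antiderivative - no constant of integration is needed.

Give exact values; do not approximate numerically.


The answer is 5*t*exp(2*t)/2 - 5*exp(2*t)/4.
Step 1. Integrate ∫(5*t*exp(2*t)) dt by parts with u = t, dv = (5*exp(2*t)) dt, so v = 5*exp(2*t)/2: now 5*t*exp(2*t)/2 + ∫(-5*exp(2*t)/2) dt.
Step 2. Evaluate the standard form: now 5*t*exp(2*t)/2 - 5*exp(2*t)/4.
Answer: 5*t*exp(2*t)/2 - 5*exp(2*t)/4.


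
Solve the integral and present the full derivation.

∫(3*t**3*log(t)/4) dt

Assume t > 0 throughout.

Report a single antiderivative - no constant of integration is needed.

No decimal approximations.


Step 1. Integrate ∫(3*t**3*log(t)/4) dt by parts with u = log(t), dv = (3*t**3/4) dt, so v = 3*t**4/16 [assuming t > 0]: now 3*t**4*log(t)/16 + ∫(-3*t**3/16) dt.
Step 2. Evaluate the standard form: now 3*t**4*log(t)/16 - 3*t**4/64.
Answer: 3*t**4*log(t)/16 - 3*t**4/64.


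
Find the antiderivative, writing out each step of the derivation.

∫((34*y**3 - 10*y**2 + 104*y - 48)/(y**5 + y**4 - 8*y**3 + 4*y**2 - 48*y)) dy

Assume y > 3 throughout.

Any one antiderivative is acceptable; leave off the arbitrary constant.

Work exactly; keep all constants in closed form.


Step 1. Decompose ∫((34*y**3 - 10*y**2 + 104*y - 48)/(y**5 + y**4 - 8*y**3 + 4*y**2 - 48*y)) dy by partial fractions, (34*y**3 - 10*y**2 + 104*y - 48)/(y**5 + y**4 - 8*y**3 + 4*y**2 - 48*y) = 2/(y**2 + 4) - 5/(y + 4) + 4/(y - 3) + 1/y: now ∫(1/y) dy + ∫(4/(y - 3)) dy + ∫(-5/(y + 4)) dy + ∫(2/(y**2 + 4)) dy.
Step 2. Evaluate the standard form [assuming y > 3]: now 4*log(y - 3) + ∫(1/y) dy + ∫(-5/(y + 4)) dy + ∫(2/(y**2 + 4)) dy.
Step 3. Evaluate the standard form [assuming y > 0]: now log(y) + 4*log(y - 3) + ∫(-5/(y + 4)) dy + ∫(2/(y**2 + 4)) dy.
Step 4. Evaluate the standard form [assuming y > -4]: now log(y) + 4*log(y - 3) - 5*log(y + 4) + ∫(2/(y**2 + 4)) dy.
Step 5. Evaluate the standard form: now log(y) + 4*log(y - 3) - 5*log(y + 4) + atan(y/2).
Answer: log(y) + 4*log(y - 3) - 5*log(y + 4) + atan(y/2).


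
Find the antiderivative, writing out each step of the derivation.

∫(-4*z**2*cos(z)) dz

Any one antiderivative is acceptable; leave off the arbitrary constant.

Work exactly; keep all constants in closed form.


Step 1. Integrate ∫(-4*z**2*cos(z)) dz by parts with u = z**2, dv = (-4*cos(z)) dz, so v = -4*sin(z): now -4*z**2*sin(z) + ∫(8*z*sin(z)) dz.
Step 2. Integrate ∫(8*z*sin(z)) dz by parts with u = z, dv = (8*sin(z)) dz, so v = -8*cos(z): now -4*z**2*sin(z) - 8*z*cos(z) + ∫(8*cos(z)) dz.
Step 3. Evaluate the standard form: now -4*z**2*sin(z) - 8*z*cos(z) + 8*sin(z).
Answer: -4*z**2*sin(z) - 8*z*cos(z) + 8*sin(z).


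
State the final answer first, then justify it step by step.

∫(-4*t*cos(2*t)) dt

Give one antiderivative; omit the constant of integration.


The answer is -2*t*sin(2*t) - cos(2*t).
Step 1. Integrate ∫(-4*t*cos(2*t)) dt by parts with u = t, dv = (-4*cos(2*t)) dt, so v = -2*sin(2*t): now -2*t*sin(2*t) + ∫(2*sin(2*t)) dt.
Step 2. Evaluate the standard form: now -2*t*sin(2*t) - cos(2*t).
Answer: -2*t*sin(2*t) - cos(2*t).


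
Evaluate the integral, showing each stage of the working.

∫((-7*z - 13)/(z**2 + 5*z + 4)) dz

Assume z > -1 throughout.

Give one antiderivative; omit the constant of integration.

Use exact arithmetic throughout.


Step 1. Decompose ∫((-7*z - 13)/(z**2 + 5*z + 4)) dz by partial fractions, (-7*z - 13)/(z**2 + 5*z + 4) = -5/(z + 4) - 2/(z + 1): now ∫(-2/(z + 1)) dz + ∫(-5/(z + 4)) dz.
Step 2. Evaluate the standard form [assuming z > -4]: now -5*log(z + 4) + ∫(-2/(z + 1)) dz.
Step 3. Evaluate the standard form [assuming z > -1]: now -2*log(z + 1) - 5*log(z + 4).
Answer: -2*log(z + 1) - 5*log(z + 4).


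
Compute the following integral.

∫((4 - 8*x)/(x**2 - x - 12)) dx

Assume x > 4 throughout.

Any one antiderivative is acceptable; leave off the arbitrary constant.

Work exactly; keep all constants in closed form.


Answer: -4*log(x - 4) - 4*log(x + 3).


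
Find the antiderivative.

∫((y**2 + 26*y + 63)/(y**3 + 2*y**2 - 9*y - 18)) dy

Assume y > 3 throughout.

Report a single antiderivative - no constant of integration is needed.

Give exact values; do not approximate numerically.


Answer: 5*log(y - 3) - 3*log(y + 2) - log(y + 3).


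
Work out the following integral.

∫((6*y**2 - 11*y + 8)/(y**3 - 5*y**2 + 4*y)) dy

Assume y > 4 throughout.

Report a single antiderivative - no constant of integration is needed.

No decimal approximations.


Answer: 2*log(y) + 5*log(y - 4) - log(y - 1).


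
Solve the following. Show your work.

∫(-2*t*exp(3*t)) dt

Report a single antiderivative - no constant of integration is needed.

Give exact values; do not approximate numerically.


Step 1. Integrate ∫(-2*t*exp(3*t)) dt by parts with u = t, dv = (-2*exp(3*t)) dt, so v = -2*exp(3*t)/3: now -2*t*exp(3*t)/3 + ∫(2*exp(3*t)/3) dt.
Step 2. Evaluate the standard form: now -2*t*exp(3*t)/3 + 2*exp(3*t)/9.
Answer: -2*t*exp(3*t)/3 + 2*exp(3*t)/9.


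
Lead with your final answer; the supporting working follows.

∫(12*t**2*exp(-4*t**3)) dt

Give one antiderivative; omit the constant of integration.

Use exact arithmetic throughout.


The answer is -exp(-4*t**3).
Step 1. Substitute u = t**3, turning ∫(12*t**2*exp(-4*t**3)) dt into ∫(4*exp(-4*u)) du: now ∫(4*exp(-4*u)) du.
Step 2. Evaluate the standard form: now -exp(-4*u).
Step 3. Substitute back u = t**3: now -exp(-4*t**3).
Answer: -exp(-4*t**3).


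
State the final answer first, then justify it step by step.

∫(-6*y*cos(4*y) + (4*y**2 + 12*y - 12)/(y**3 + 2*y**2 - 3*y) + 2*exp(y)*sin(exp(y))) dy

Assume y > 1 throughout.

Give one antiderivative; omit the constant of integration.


The answer is -3*y*sin(4*y)/2 + 4*log(y) + log(y - 1) - log(y + 3) - 3*cos(4*y)/8 - 2*cos(exp(y)).
Step 1. Rewrite: now ∫(-6*y*cos(4*y)) dy + ∫((4*y**2 + 12*y - 12)/(y**3 + 2*y**2 - 3*y)) dy + ∫(2*exp(y)*sin(exp(y))) dy.
Step 2. Decompose ∫((4*y**2 + 12*y - 12)/(y**3 + 2*y**2 - 3*y)) dy by partial fractions, (4*y**2 + 12*y - 12)/(y**3 + 2*y**2 - 3*y) = -1/(y + 3) + 1/(y - 1) + 4/y: now ∫(4/y) dy + ∫(-6*y*cos(4*y)) dy + ∫(2*exp(y)*sin(exp(y))) dy + ∫(1/(y - 1)) dy + ∫(-1/(y + 3)) dy.
Step 3. Evaluate the standard form [assuming y > 1]: now log(y - 1) + ∫(4/y) dy + ∫(-6*y*cos(4*y)) dy + ∫(2*exp(y)*sin(exp(y))) dy + ∫(-1/(y + 3)) dy.
Step 4. Evaluate the standard form [assuming y > -3]: now log(y - 1) - log(y + 3) + ∫(4/y) dy + ∫(-6*y*cos(4*y)) dy + ∫(2*exp(y)*sin(exp(y))) dy.
Step 5. Evaluate the standard form [assuming y > 0]: now 4*log(y) + log(y - 1) - log(y + 3) + ∫(-6*y*cos(4*y)) dy + ∫(2*exp(y)*sin(exp(y))) dy.
Step 6. Substitute u = exp(y), turning ∫(2*exp(y)*sin(exp(y))) dy into ∫(2*sin(u)) du: now 4*log(y) + log(y - 1) - log(y + 3) + ∫(-6*y*cos(4*y)) dy + ∫(2*sin(u)) du.
Step 7. Evaluate the standard form: now 4*log(y) + log(y - 1) - log(y + 3) - 2*cos(u) + ∫(-6*y*cos(4*y)) dy.
Step 8. Substitute back u = exp(y): now 4*log(y) + log(y - 1) - log(y + 3) - 2*cos(exp(y)) + ∫(-6*y*cos(4*y)) dy.
Step 9. Integrate ∫(-6*y*cos(4*y)) dy by parts with u = y, dv = (-6*cos(4*y)) dy, so v = -3*sin(4*y)/2: now -3*y*sin(4*y)/2 + 4*log(y) + log(y - 1) - log(y + 3) - 2*cos(exp(y)) + ∫(3*sin(4*y)/2) dy.
Step 10. Evaluate the standard form: now -3*y*sin(4*y)/2 + 4*log(y) + log(y - 1) - log(y + 3) - 3*cos(4*y)/8 - 2*cos(exp(y)).
Answer: -3*y*sin(4*y)/2 + 4*log(y) + log(y - 1) - log(y + 3) - 3*cos(4*y)/8 - 2*cos(exp(y)).


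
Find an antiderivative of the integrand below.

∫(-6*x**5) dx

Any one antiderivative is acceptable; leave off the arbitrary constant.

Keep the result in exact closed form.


Answer: -x**6.


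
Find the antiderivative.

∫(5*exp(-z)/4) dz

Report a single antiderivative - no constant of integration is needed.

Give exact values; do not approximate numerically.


Answer: -5*exp(-z)/4.


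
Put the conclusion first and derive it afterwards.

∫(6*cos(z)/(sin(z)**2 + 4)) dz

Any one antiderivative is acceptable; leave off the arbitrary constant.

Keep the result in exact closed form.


The answer is 3*atan(sin(z)/2).
Step 1. Substitute u = sin(z), turning ∫(6*cos(z)/(sin(z)**2 + 4)) dz into ∫(6/(u**2 + 4)) du: now ∫(6/(u**2 + 4)) du.
Step 2. Evaluate the standard form: now 3*atan(u/2).
Step 3. Substitute back u = sin(z): now 3*atan(sin(z)/2).
Answer: 3*atan(sin(z)/2).


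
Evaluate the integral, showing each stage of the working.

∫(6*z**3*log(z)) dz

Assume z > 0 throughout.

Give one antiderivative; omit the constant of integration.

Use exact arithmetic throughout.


Step 1. Integrate ∫(6*z**3*log(z)) dz by parts with u = log(z), dv = (6*z**3) dz, so v = 3*z**4/2 [assuming z > 0]: now 3*z**4*log(z)/2 + ∫(-3*z**3/2) dz.
Step 2. Evaluate the standard form: now 3*z**4*log(z)/2 - 3*z**4/8.
Answer: 3*z**4*log(z)/2 - 3*z**4/8.


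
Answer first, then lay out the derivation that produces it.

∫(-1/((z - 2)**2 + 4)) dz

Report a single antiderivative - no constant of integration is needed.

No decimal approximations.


The answer is -atan(z/2 - 1)/2.
Step 1. Substitute u = z - 2, turning ∫(-1/((z - 2)**2 + 4)) dz into ∫(-1/(u**2 + 4)) du: now ∫(-1/(u**2 + 4)) du.
Step 2. Evaluate the standard form: now -atan(u/2)/2.
Step 3. Substitute back u = z - 2: now -atan(z/2 - 1)/2.
Answer: -atan(z/2 - 1)/2.


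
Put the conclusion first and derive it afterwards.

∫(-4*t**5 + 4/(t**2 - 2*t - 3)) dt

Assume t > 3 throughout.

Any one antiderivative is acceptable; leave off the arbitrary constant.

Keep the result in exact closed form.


The answer is -2*t**6/3 + log(t - 3) - log(t + 1).
Step 1. Rewrite: now ∫(-4*t**5) dt + ∫(4/(t**2 - 2*t - 3)) dt.
Step 2. Evaluate the standard form: now -2*t**6/3 + ∫(4/(t**2 - 2*t - 3)) dt.
Step 3. Decompose ∫(4/(t**2 - 2*t - 3)) dt by partial fractions, 4/(t**2 - 2*t - 3) = -1/(t + 1) + 1/(t - 3): now -2*t**6/3 + ∫(1/(t - 3)) dt + ∫(-1/(t + 1)) dt.
Step 4. Evaluate the standard form [assuming t > -1]: now -2*t**6/3 - log(t + 1) + ∫(1/(t - 3)) dt.
Step 5. Evaluate the standard form [assuming t > 3]: now -2*t**6/3 + log(t - 3) - log(t + 1).
Answer: -2*t**6/3 + log(t - 3) - log(t + 1).


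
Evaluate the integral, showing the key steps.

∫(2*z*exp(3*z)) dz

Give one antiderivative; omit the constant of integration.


Step 1. Integrate ∫(2*z*exp(3*z)) dz by parts with u = z, dv = (2*exp(3*z)) dz, so v = 2*exp(3*z)/3: now 2*z*exp(3*z)/3 + ∫(-2*exp(3*z)/3) dz.
Step 2. Evaluate the standard form: now 2*z*exp(3*z)/3 - 2*exp(3*z)/9.
Answer: 2*z*exp(3*z)/3 - 2*exp(3*z)/9.


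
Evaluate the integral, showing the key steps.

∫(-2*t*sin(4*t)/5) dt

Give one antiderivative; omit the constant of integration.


Step 1. Integrate ∫(-2*t*sin(4*t)/5) dt by parts with u = t, dv = (-2*sin(4*t)/5) dt, so v = cos(4*t)/10: now t*cos(4*t)/10 + ∫(-cos(4*t)/10) dt.
Step 2. Evaluate the standard form: now t*cos(4*t)/10 - sin(4*t)/40.
Answer: t*cos(4*t)/10 - sin(4*t)/40.


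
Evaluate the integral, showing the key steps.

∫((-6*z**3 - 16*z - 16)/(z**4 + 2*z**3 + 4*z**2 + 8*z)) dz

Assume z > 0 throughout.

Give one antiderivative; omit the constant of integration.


Step 1. Decompose ∫((-6*z**3 - 16*z - 16)/(z**4 + 2*z**3 + 4*z**2 + 8*z)) dz by partial fractions, (-6*z**3 - 16*z - 16)/(z**4 + 2*z**3 + 4*z**2 + 8*z) = 4/(z**2 + 4) - 4/(z + 2) - 2/z: now ∫(-2/z) dz + ∫(-4/(z + 2)) dz + ∫(4/(z**2 + 4)) dz.
Step 2. Evaluate the standard form [assuming z > -2]: now -4*log(z + 2) + ∫(-2/z) dz + ∫(4/(z**2 + 4)) dz.
Step 3. Evaluate the standard form [assuming z > 0]: now -2*log(z) - 4*log(z + 2) + ∫(4/(z**2 + 4)) dz.
Step 4. Evaluate the standard form: now -2*log(z) - 4*log(z + 2) + 2*atan(z/2).
Answer: -2*log(z) - 4*log(z + 2) + 2*atan(z/2).


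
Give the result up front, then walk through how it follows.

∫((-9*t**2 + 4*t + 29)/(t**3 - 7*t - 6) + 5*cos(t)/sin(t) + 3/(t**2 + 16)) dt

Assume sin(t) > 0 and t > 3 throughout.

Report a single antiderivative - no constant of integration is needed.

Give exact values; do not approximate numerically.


The answer is -2*log(t - 3) - 4*log(t + 1) - 3*log(t + 2) + 5*log(sin(t)) + 3*atan(t/4)/4.
Step 1. Rewrite: now ∫((-9*t**2 + 4*t + 29)/(t**3 - 7*t - 6)) dt + ∫(5*cos(t)/sin(t)) dt + ∫(3/(t**2 + 16)) dt.
Step 2. Substitute u = sin(t), turning ∫(5*cos(t)/sin(t)) dt into ∫(5/u) du: now ∫(5/u) du + ∫((-9*t**2 + 4*t + 29)/(t**3 - 7*t - 6)) dt + ∫(3/(t**2 + 16)) dt.
Step 3. Evaluate the standard form [assuming u > 0]: now 5*log(u) + ∫((-9*t**2 + 4*t + 29)/(t**3 - 7*t - 6)) dt + ∫(3/(t**2 + 16)) dt.
Step 4. Substitute back u = sin(t): now 5*log(sin(t)) + ∫((-9*t**2 + 4*t + 29)/(t**3 - 7*t - 6)) dt + ∫(3/(t**2 + 16)) dt.
Step 5. Evaluate the standard form: now 5*log(sin(t)) + 3*atan(t/4)/4 + ∫((-9*t**2 + 4*t + 29)/(t**3 - 7*t - 6)) dt.
Step 6. Decompose ∫((-9*t**2 + 4*t + 29)/(t**3 - 7*t - 6)) dt by partial fractions, (-9*t**2 + 4*t + 29)/(t**3 - 7*t - 6) = -3/(t + 2) - 4/(t + 1) - 2/(t - 3): now 5*log(sin(t)) + 3*atan(t/4)/4 + ∫(-2/(t - 3)) dt + ∫(-4/(t + 1)) dt + ∫(-3/(t + 2)) dt.
Step 7. Evaluate the standard form [assuming t > 3]: now -2*log(t - 3) + 5*log(sin(t)) + 3*atan(t/4)/4 + ∫(-4/(t + 1)) dt + ∫(-3/(t + 2)) dt.
Step 8. Evaluate the standard form [assuming t > -1]: now -2*log(t - 3) - 4*log(t + 1) + 5*log(sin(t)) + 3*atan(t/4)/4 + ∫(-3/(t + 2)) dt.
Step 9. Evaluate the standard form [assuming t > -2]: now -2*log(t - 3) - 4*log(t + 1) - 3*log(t + 2) + 5*log(sin(t)) + 3*atan(t/4)/4.
Answer: -2*log(t - 3) - 4*log(t + 1) - 3*log(t + 2) + 5*log(sin(t)) + 3*atan(t/4)/4.


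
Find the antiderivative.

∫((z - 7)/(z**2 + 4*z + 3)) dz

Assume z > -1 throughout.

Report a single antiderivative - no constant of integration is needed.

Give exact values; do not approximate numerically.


Answer: -4*log(z + 1) + 5*log(z + 3).


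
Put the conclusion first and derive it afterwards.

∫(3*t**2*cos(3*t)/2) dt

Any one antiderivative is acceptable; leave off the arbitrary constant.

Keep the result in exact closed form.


The answer is t**2*sin(3*t)/2 + t*cos(3*t)/3 - sin(3*t)/9.
Step 1. Integrate ∫(3*t**2*cos(3*t)/2) dt by parts with u = t**2, dv = (3*cos(3*t)/2) dt, so v = sin(3*t)/2: now t**2*sin(3*t)/2 + ∫(-t*sin(3*t)) dt.
Step 2. Integrate ∫(-t*sin(3*t)) dt by parts with u = t, dv = (-sin(3*t)) dt, so v = cos(3*t)/3: now t**2*sin(3*t)/2 + t*cos(3*t)/3 + ∫(-cos(3*t)/3) dt.
Step 3. Evaluate the standard form: now t**2*sin(3*t)/2 + t*cos(3*t)/3 - sin(3*t)/9.
Answer: t**2*sin(3*t)/2 + t*cos(3*t)/3 - sin(3*t)/9.


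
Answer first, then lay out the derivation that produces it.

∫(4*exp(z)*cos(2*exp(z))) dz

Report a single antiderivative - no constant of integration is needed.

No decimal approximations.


The answer is 2*sin(2*exp(z)).
Step 1. Substitute u = exp(z), turning ∫(4*exp(z)*cos(2*exp(z))) dz into ∫(4*cos(2*u)) du: now ∫(4*cos(2*u)) du.
Step 2. Evaluate the standard form: now 2*sin(2*u).
Step 3. Substitute back u = exp(z): now 2*sin(2*exp(z)).
Answer: 2*sin(2*exp(z)).


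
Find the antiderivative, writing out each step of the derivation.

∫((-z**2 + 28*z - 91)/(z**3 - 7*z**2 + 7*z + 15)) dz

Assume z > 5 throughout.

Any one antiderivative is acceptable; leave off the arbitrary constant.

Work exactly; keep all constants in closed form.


Step 1. Decompose ∫((-z**2 + 28*z - 91)/(z**3 - 7*z**2 + 7*z + 15)) dz by partial fractions, (-z**2 + 28*z - 91)/(z**3 - 7*z**2 + 7*z + 15) = -5/(z + 1) + 2/(z - 3) + 2/(z - 5): now ∫(2/(z - 5)) dz + ∫(2/(z - 3)) dz + ∫(-5/(z + 1)) dz.
Step 2. Evaluate the standard form [assuming z > 5]: now 2*log(z - 5) + ∫(2/(z - 3)) dz + ∫(-5/(z + 1)) dz.
Step 3. Evaluate the standard form [assuming z > 3]: now 2*log(z - 5) + 2*log(z - 3) + ∫(-5/(z + 1)) dz.
Step 4. Evaluate the standard form [assuming z > -1]: now 2*log(z - 5) + 2*log(z - 3) - 5*log(z + 1).
Answer: 2*log(z - 5) + 2*log(z - 3) - 5*log(z + 1).


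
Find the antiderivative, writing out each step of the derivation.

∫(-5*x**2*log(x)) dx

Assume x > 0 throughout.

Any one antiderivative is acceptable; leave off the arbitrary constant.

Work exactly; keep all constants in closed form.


Step 1. Integrate ∫(-5*x**2*log(x)) dx by parts with u = log(x), dv = (-5*x**2) dx, so v = -5*x**3/3 [assuming x > 0]: now -5*x**3*log(x)/3 + ∫(5*x**2/3) dx.
Step 2. Evaluate the standard form: now -5*x**3*log(x)/3 + 5*x**3/9.
Answer: -5*x**3*log(x)/3 + 5*x**3/9.


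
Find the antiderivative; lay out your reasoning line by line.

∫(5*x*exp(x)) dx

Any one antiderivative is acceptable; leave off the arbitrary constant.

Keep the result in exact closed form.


Step 1. Integrate ∫(5*x*exp(x)) dx by parts with u = x, dv = (5*exp(x)) dx, so v = 5*exp(x): now 5*x*exp(x) + ∫(-5*exp(x)) dx.
Step 2. Evaluate the standard form: now 5*x*exp(x) - 5*exp(x).
Answer: 5*x*exp(x) - 5*exp(x).


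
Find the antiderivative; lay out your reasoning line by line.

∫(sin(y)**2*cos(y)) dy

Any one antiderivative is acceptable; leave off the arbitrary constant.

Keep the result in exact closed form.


Step 1. Substitute u = sin(y), turning ∫(sin(y)**2*cos(y)) dy into ∫(u**2) du: now ∫(u**2) du.
Step 2. Evaluate the standard form: now u**3/3.
Step 3. Substitute back u = sin(y): now sin(y)**3/3.
Answer: sin(y)**3/3.


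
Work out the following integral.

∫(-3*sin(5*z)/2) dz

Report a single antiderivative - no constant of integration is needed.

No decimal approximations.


Answer: 3*cos(5*z)/10.


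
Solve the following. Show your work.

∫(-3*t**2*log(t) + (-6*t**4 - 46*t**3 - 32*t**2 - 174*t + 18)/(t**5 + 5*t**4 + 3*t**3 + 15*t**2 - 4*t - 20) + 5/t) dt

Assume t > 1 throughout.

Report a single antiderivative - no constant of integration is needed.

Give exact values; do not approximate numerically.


Step 1. Rewrite: now ∫(5/t) dt + ∫(-3*t**2*log(t)) dt + ∫((-6*t**4 - 46*t**3 - 32*t**2 - 174*t + 18)/(t**5 + 5*t**4 + 3*t**3 + 15*t**2 - 4*t - 20)) dt.
Step 2. Evaluate the standard form [assuming t > 0]: now 5*log(t) + ∫(-3*t**2*log(t)) dt + ∫((-6*t**4 - 46*t**3 - 32*t**2 - 174*t + 18)/(t**5 + 5*t**4 + 3*t**3 + 15*t**2 - 4*t - 20)) dt.
Step 3. Integrate ∫(-3*t**2*log(t)) dt by parts with u = log(t), dv = (-3*t**2) dt, so v = -t**3 [assuming t > 0]: now -t**3*log(t) + 5*log(t) + ∫(t**2) dt + ∫((-6*t**4 - 46*t**3 - 32*t**2 - 174*t + 18)/(t**5 + 5*t**4 + 3*t**3 + 15*t**2 - 4*t - 20)) dt.
Step 4. Evaluate the standard form: now -t**3*log(t) + t**3/3 + 5*log(t) + ∫((-6*t**4 - 46*t**3 - 32*t**2 - 174*t + 18)/(t**5 + 5*t**4 + 3*t**3 + 15*t**2 - 4*t - 20)) dt.
Step 5. Decompose ∫((-6*t**4 - 46*t**3 - 32*t**2 - 174*t + 18)/(t**5 + 5*t**4 + 3*t**3 + 15*t**2 - 4*t - 20)) dt by partial fractions, (-6*t**4 - 46*t**3 - 32*t**2 - 174*t + 18)/(t**5 + 5*t**4 + 3*t**3 + 15*t**2 - 4*t - 20) = -2/(t**2 + 4) + 3/(t + 5) - 5/(t + 1) - 4/(t - 1): now -t**3*log(t) + t**3/3 + 5*log(t) + ∫(-4/(t - 1)) dt + ∫(-5/(t + 1)) dt + ∫(3/(t + 5)) dt + ∫(-2/(t**2 + 4)) dt.
Step 6. Evaluate the standard form [assuming t > -1]: now -t**3*log(t) + t**3/3 + 5*log(t) - 5*log(t + 1) + ∫(-4/(t - 1)) dt + ∫(3/(t + 5)) dt + ∫(-2/(t**2 + 4)) dt.
Step 7. Evaluate the standard form [assuming t > 1]: now -t**3*log(t) + t**3/3 + 5*log(t) - 4*log(t - 1) - 5*log(t + 1) + ∫(3/(t + 5)) dt + ∫(-2/(t**2 + 4)) dt.
Step 8. Evaluate the standard form [assuming t > -5]: now -t**3*log(t) + t**3/3 + 5*log(t) - 4*log(t - 1) - 5*log(t + 1) + 3*log(t + 5) + ∫(-2/(t**2 + 4)) dt.
Step 9. Evaluate the standard form: now -t**3*log(t) + t**3/3 + 5*log(t) - 4*log(t - 1) - 5*log(t + 1) + 3*log(t + 5) - atan(t/2).
Answer: -t**3*log(t) + t**3/3 + 5*log(t) - 4*log(t - 1) - 5*log(t + 1) + 3*log(t + 5) - atan(t/2).


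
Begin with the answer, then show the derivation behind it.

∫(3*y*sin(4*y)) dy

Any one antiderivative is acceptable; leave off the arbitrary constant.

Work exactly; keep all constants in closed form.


The answer is -3*y*cos(4*y)/4 + 3*sin(4*y)/16.
Step 1. Integrate ∫(3*y*sin(4*y)) dy by parts with u = y, dv = (3*sin(4*y)) dy, so v = -3*cos(4*y)/4: now -3*y*cos(4*y)/4 + ∫(3*cos(4*y)/4) dy.
Step 2. Evaluate the standard form: now -3*y*cos(4*y)/4 + 3*sin(4*y)/16.
Answer: -3*y*cos(4*y)/4 + 3*sin(4*y)/16.


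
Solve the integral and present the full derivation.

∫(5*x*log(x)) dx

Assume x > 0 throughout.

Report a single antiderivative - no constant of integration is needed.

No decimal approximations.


Step 1. Integrate ∫(5*x*log(x)) dx by parts with u = log(x), dv = (5*x) dx, so v = 5*x**2/2 [assuming x > 0]: now 5*x**2*log(x)/2 + ∫(-5*x/2) dx.
Step 2. Evaluate the standard form: now 5*x**2*log(x)/2 - 5*x**2/4.
Answer: 5*x**2*log(x)/2 - 5*x**2/4.


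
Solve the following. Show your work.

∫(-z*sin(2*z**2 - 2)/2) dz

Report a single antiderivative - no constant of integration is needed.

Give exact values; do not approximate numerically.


Step 1. Substitute u = z**2 - 1, turning ∫(-z*sin(2*z**2 - 2)/2) dz into ∫(-sin(2*u)/4) du: now ∫(-sin(2*u)/4) du.
Step 2. Evaluate the standard form: now cos(2*u)/8.
Step 3. Substitute back u = z**2 - 1: now cos(2*z**2 - 2)/8.
Answer: cos(2*z**2 - 2)/8.
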